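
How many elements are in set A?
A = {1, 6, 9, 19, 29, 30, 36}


Set A = {1, 6, 9, 19, 29, 30, 36}
Listing elements: 1, 6, 9, 19, 29, 30, 36
Counting: 7 elements
|A| = 7

7


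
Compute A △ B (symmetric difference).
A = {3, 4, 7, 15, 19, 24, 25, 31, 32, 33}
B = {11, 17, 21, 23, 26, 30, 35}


Set A = {3, 4, 7, 15, 19, 24, 25, 31, 32, 33}
Set B = {11, 17, 21, 23, 26, 30, 35}
A △ B = (A \ B) ∪ (B \ A)
Elements in A but not B: {3, 4, 7, 15, 19, 24, 25, 31, 32, 33}
Elements in B but not A: {11, 17, 21, 23, 26, 30, 35}
A △ B = {3, 4, 7, 11, 15, 17, 19, 21, 23, 24, 25, 26, 30, 31, 32, 33, 35}

{3, 4, 7, 11, 15, 17, 19, 21, 23, 24, 25, 26, 30, 31, 32, 33, 35}


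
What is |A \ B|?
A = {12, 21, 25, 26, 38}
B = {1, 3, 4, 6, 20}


Set A = {12, 21, 25, 26, 38}
Set B = {1, 3, 4, 6, 20}
A \ B = {12, 21, 25, 26, 38}
|A \ B| = 5

5


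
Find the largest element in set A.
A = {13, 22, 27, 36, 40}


Set A = {13, 22, 27, 36, 40}
Elements in ascending order: 13, 22, 27, 36, 40
The largest element is 40.

40


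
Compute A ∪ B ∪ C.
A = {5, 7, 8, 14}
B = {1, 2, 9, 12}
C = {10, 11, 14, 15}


Set A = {5, 7, 8, 14}
Set B = {1, 2, 9, 12}
Set C = {10, 11, 14, 15}
First, A ∪ B = {1, 2, 5, 7, 8, 9, 12, 14}
Then, (A ∪ B) ∪ C = {1, 2, 5, 7, 8, 9, 10, 11, 12, 14, 15}

{1, 2, 5, 7, 8, 9, 10, 11, 12, 14, 15}


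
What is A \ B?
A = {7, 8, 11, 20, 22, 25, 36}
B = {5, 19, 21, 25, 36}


Set A = {7, 8, 11, 20, 22, 25, 36}
Set B = {5, 19, 21, 25, 36}
A \ B includes elements in A that are not in B.
Check each element of A:
7 (not in B, keep), 8 (not in B, keep), 11 (not in B, keep), 20 (not in B, keep), 22 (not in B, keep), 25 (in B, remove), 36 (in B, remove)
A \ B = {7, 8, 11, 20, 22}

{7, 8, 11, 20, 22}


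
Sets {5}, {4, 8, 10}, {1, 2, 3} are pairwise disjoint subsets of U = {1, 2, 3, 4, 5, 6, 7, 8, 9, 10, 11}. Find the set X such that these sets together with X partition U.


U = {1, 2, 3, 4, 5, 6, 7, 8, 9, 10, 11}
Shown blocks: {5}, {4, 8, 10}, {1, 2, 3}
A partition's blocks are pairwise disjoint and cover U, so the missing block = U \ (union of shown blocks).
Union of shown blocks: {1, 2, 3, 4, 5, 8, 10}
Missing block = U \ (union) = {6, 7, 9, 11}

{6, 7, 9, 11}


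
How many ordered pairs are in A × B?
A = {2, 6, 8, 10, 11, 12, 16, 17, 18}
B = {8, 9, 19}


Set A = {2, 6, 8, 10, 11, 12, 16, 17, 18} has 9 elements.
Set B = {8, 9, 19} has 3 elements.
|A × B| = |A| × |B| = 9 × 3 = 27

27


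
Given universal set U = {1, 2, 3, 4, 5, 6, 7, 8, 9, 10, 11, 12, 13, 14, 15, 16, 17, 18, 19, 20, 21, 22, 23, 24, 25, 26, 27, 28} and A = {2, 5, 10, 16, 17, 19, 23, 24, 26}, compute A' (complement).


Universal set U = {1, 2, 3, 4, 5, 6, 7, 8, 9, 10, 11, 12, 13, 14, 15, 16, 17, 18, 19, 20, 21, 22, 23, 24, 25, 26, 27, 28}
Set A = {2, 5, 10, 16, 17, 19, 23, 24, 26}
A' = U \ A = elements in U but not in A
Checking each element of U:
1 (not in A, include), 2 (in A, exclude), 3 (not in A, include), 4 (not in A, include), 5 (in A, exclude), 6 (not in A, include), 7 (not in A, include), 8 (not in A, include), 9 (not in A, include), 10 (in A, exclude), 11 (not in A, include), 12 (not in A, include), 13 (not in A, include), 14 (not in A, include), 15 (not in A, include), 16 (in A, exclude), 17 (in A, exclude), 18 (not in A, include), 19 (in A, exclude), 20 (not in A, include), 21 (not in A, include), 22 (not in A, include), 23 (in A, exclude), 24 (in A, exclude), 25 (not in A, include), 26 (in A, exclude), 27 (not in A, include), 28 (not in A, include)
A' = {1, 3, 4, 6, 7, 8, 9, 11, 12, 13, 14, 15, 18, 20, 21, 22, 25, 27, 28}

{1, 3, 4, 6, 7, 8, 9, 11, 12, 13, 14, 15, 18, 20, 21, 22, 25, 27, 28}


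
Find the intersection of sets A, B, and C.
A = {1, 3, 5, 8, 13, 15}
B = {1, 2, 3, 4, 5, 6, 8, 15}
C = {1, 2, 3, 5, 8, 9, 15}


Set A = {1, 3, 5, 8, 13, 15}
Set B = {1, 2, 3, 4, 5, 6, 8, 15}
Set C = {1, 2, 3, 5, 8, 9, 15}
First, A ∩ B = {1, 3, 5, 8, 15}
Then, (A ∩ B) ∩ C = {1, 3, 5, 8, 15}

{1, 3, 5, 8, 15}


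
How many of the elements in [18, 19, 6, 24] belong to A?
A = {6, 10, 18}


Set A = {6, 10, 18}
Candidates: [18, 19, 6, 24]
Check each candidate:
18 ∈ A, 19 ∉ A, 6 ∈ A, 24 ∉ A
Count of candidates in A: 2

2


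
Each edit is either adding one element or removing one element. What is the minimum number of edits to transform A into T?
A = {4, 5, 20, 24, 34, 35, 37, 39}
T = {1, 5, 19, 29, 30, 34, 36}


Set A = {4, 5, 20, 24, 34, 35, 37, 39}
Set T = {1, 5, 19, 29, 30, 34, 36}
Elements to remove from A (in A, not in T): {4, 20, 24, 35, 37, 39} → 6 removals
Elements to add to A (in T, not in A): {1, 19, 29, 30, 36} → 5 additions
Total edits = 6 + 5 = 11

11


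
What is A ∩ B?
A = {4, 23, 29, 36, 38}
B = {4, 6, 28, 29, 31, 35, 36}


Set A = {4, 23, 29, 36, 38}
Set B = {4, 6, 28, 29, 31, 35, 36}
A ∩ B includes only elements in both sets.
Check each element of A against B:
4 ✓, 23 ✗, 29 ✓, 36 ✓, 38 ✗
A ∩ B = {4, 29, 36}

{4, 29, 36}


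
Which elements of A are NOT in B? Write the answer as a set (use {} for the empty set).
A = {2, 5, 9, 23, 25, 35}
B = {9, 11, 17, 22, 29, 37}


Set A = {2, 5, 9, 23, 25, 35}
Set B = {9, 11, 17, 22, 29, 37}
Check each element of A against B:
2 ∉ B (include), 5 ∉ B (include), 9 ∈ B, 23 ∉ B (include), 25 ∉ B (include), 35 ∉ B (include)
Elements of A not in B: {2, 5, 23, 25, 35}

{2, 5, 23, 25, 35}


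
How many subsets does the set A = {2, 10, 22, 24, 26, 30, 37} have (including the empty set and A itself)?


Set A = {2, 10, 22, 24, 26, 30, 37}
|A| = 7
The power set P(A) contains all subsets of A.
|P(A)| = 2^|A| = 2^7 = 128

128


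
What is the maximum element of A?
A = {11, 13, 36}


Set A = {11, 13, 36}
Elements in ascending order: 11, 13, 36
The largest element is 36.

36


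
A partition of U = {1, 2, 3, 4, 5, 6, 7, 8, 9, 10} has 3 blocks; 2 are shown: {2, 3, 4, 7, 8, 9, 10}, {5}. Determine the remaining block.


U = {1, 2, 3, 4, 5, 6, 7, 8, 9, 10}
Shown blocks: {2, 3, 4, 7, 8, 9, 10}, {5}
A partition's blocks are pairwise disjoint and cover U, so the missing block = U \ (union of shown blocks).
Union of shown blocks: {2, 3, 4, 5, 7, 8, 9, 10}
Missing block = U \ (union) = {1, 6}

{1, 6}


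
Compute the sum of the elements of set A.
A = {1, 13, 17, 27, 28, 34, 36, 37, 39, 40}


Set A = {1, 13, 17, 27, 28, 34, 36, 37, 39, 40}
Sum = 1 + 13 + 17 + 27 + 28 + 34 + 36 + 37 + 39 + 40 = 272

272


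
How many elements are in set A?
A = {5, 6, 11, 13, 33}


Set A = {5, 6, 11, 13, 33}
Listing elements: 5, 6, 11, 13, 33
Counting: 5 elements
|A| = 5

5


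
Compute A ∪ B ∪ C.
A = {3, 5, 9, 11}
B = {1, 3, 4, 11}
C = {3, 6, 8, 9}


Set A = {3, 5, 9, 11}
Set B = {1, 3, 4, 11}
Set C = {3, 6, 8, 9}
First, A ∪ B = {1, 3, 4, 5, 9, 11}
Then, (A ∪ B) ∪ C = {1, 3, 4, 5, 6, 8, 9, 11}

{1, 3, 4, 5, 6, 8, 9, 11}


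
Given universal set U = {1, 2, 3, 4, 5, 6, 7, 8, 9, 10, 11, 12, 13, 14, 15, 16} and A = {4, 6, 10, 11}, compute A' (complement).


Universal set U = {1, 2, 3, 4, 5, 6, 7, 8, 9, 10, 11, 12, 13, 14, 15, 16}
Set A = {4, 6, 10, 11}
A' = U \ A = elements in U but not in A
Checking each element of U:
1 (not in A, include), 2 (not in A, include), 3 (not in A, include), 4 (in A, exclude), 5 (not in A, include), 6 (in A, exclude), 7 (not in A, include), 8 (not in A, include), 9 (not in A, include), 10 (in A, exclude), 11 (in A, exclude), 12 (not in A, include), 13 (not in A, include), 14 (not in A, include), 15 (not in A, include), 16 (not in A, include)
A' = {1, 2, 3, 5, 7, 8, 9, 12, 13, 14, 15, 16}

{1, 2, 3, 5, 7, 8, 9, 12, 13, 14, 15, 16}


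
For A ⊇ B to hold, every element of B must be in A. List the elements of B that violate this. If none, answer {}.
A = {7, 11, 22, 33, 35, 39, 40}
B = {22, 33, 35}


Set A = {7, 11, 22, 33, 35, 39, 40}
Set B = {22, 33, 35}
Check each element of B against A:
22 ∈ A, 33 ∈ A, 35 ∈ A
Elements of B not in A: {}

{}


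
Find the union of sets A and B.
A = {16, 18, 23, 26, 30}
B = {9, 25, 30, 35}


Set A = {16, 18, 23, 26, 30}
Set B = {9, 25, 30, 35}
A ∪ B includes all elements in either set.
Elements from A: {16, 18, 23, 26, 30}
Elements from B not already included: {9, 25, 35}
A ∪ B = {9, 16, 18, 23, 25, 26, 30, 35}

{9, 16, 18, 23, 25, 26, 30, 35}


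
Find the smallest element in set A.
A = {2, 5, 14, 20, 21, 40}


Set A = {2, 5, 14, 20, 21, 40}
Elements in ascending order: 2, 5, 14, 20, 21, 40
The smallest element is 2.

2


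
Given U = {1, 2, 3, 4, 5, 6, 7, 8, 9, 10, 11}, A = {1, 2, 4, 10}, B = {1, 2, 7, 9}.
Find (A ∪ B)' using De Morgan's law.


U = {1, 2, 3, 4, 5, 6, 7, 8, 9, 10, 11}
A = {1, 2, 4, 10}, B = {1, 2, 7, 9}
A ∪ B = {1, 2, 4, 7, 9, 10}
(A ∪ B)' = U \ (A ∪ B) = {3, 5, 6, 8, 11}
Verification via A' ∩ B': A' = {3, 5, 6, 7, 8, 9, 11}, B' = {3, 4, 5, 6, 8, 10, 11}
A' ∩ B' = {3, 5, 6, 8, 11} ✓

{3, 5, 6, 8, 11}


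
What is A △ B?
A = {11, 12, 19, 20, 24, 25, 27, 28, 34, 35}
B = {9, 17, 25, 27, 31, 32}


Set A = {11, 12, 19, 20, 24, 25, 27, 28, 34, 35}
Set B = {9, 17, 25, 27, 31, 32}
A △ B = (A \ B) ∪ (B \ A)
Elements in A but not B: {11, 12, 19, 20, 24, 28, 34, 35}
Elements in B but not A: {9, 17, 31, 32}
A △ B = {9, 11, 12, 17, 19, 20, 24, 28, 31, 32, 34, 35}

{9, 11, 12, 17, 19, 20, 24, 28, 31, 32, 34, 35}


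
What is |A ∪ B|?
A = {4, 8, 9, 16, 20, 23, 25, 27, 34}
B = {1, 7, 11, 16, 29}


Set A = {4, 8, 9, 16, 20, 23, 25, 27, 34}, |A| = 9
Set B = {1, 7, 11, 16, 29}, |B| = 5
A ∩ B = {16}, |A ∩ B| = 1
|A ∪ B| = |A| + |B| - |A ∩ B| = 9 + 5 - 1 = 13

13


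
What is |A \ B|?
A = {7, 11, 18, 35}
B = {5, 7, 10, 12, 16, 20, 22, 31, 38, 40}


Set A = {7, 11, 18, 35}
Set B = {5, 7, 10, 12, 16, 20, 22, 31, 38, 40}
A \ B = {11, 18, 35}
|A \ B| = 3

3


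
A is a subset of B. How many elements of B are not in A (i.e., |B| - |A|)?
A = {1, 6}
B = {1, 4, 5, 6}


Set A = {1, 6}, |A| = 2
Set B = {1, 4, 5, 6}, |B| = 4
Since A ⊆ B: B \ A = {4, 5}
|B| - |A| = 4 - 2 = 2

2


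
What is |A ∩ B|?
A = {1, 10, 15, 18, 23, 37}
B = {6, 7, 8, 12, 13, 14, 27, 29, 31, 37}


Set A = {1, 10, 15, 18, 23, 37}
Set B = {6, 7, 8, 12, 13, 14, 27, 29, 31, 37}
A ∩ B = {37}
|A ∩ B| = 1

1


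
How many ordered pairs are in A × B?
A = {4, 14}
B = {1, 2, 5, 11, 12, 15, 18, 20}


Set A = {4, 14} has 2 elements.
Set B = {1, 2, 5, 11, 12, 15, 18, 20} has 8 elements.
|A × B| = |A| × |B| = 2 × 8 = 16

16


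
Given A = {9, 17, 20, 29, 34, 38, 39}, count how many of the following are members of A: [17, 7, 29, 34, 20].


Set A = {9, 17, 20, 29, 34, 38, 39}
Candidates: [17, 7, 29, 34, 20]
Check each candidate:
17 ∈ A, 7 ∉ A, 29 ∈ A, 34 ∈ A, 20 ∈ A
Count of candidates in A: 4

4


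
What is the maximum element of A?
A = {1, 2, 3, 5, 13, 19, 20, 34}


Set A = {1, 2, 3, 5, 13, 19, 20, 34}
Elements in ascending order: 1, 2, 3, 5, 13, 19, 20, 34
The largest element is 34.

34


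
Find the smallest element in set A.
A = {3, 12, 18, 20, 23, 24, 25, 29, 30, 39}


Set A = {3, 12, 18, 20, 23, 24, 25, 29, 30, 39}
Elements in ascending order: 3, 12, 18, 20, 23, 24, 25, 29, 30, 39
The smallest element is 3.

3


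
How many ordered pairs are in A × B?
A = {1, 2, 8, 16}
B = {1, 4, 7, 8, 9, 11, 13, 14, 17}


Set A = {1, 2, 8, 16} has 4 elements.
Set B = {1, 4, 7, 8, 9, 11, 13, 14, 17} has 9 elements.
|A × B| = |A| × |B| = 4 × 9 = 36

36


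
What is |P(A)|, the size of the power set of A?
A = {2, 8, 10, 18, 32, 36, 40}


Set A = {2, 8, 10, 18, 32, 36, 40}
|A| = 7
The power set P(A) contains all subsets of A.
|P(A)| = 2^|A| = 2^7 = 128

128


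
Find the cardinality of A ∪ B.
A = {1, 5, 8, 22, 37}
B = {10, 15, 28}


Set A = {1, 5, 8, 22, 37}, |A| = 5
Set B = {10, 15, 28}, |B| = 3
A ∩ B = {}, |A ∩ B| = 0
|A ∪ B| = |A| + |B| - |A ∩ B| = 5 + 3 - 0 = 8

8


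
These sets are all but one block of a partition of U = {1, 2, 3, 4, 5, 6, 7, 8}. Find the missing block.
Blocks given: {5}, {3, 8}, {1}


U = {1, 2, 3, 4, 5, 6, 7, 8}
Shown blocks: {5}, {3, 8}, {1}
A partition's blocks are pairwise disjoint and cover U, so the missing block = U \ (union of shown blocks).
Union of shown blocks: {1, 3, 5, 8}
Missing block = U \ (union) = {2, 4, 6, 7}

{2, 4, 6, 7}


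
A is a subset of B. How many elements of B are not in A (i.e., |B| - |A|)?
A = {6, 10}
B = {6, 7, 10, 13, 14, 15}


Set A = {6, 10}, |A| = 2
Set B = {6, 7, 10, 13, 14, 15}, |B| = 6
Since A ⊆ B: B \ A = {7, 13, 14, 15}
|B| - |A| = 6 - 2 = 4

4


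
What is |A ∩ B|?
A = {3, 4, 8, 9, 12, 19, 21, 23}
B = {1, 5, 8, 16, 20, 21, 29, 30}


Set A = {3, 4, 8, 9, 12, 19, 21, 23}
Set B = {1, 5, 8, 16, 20, 21, 29, 30}
A ∩ B = {8, 21}
|A ∩ B| = 2

2


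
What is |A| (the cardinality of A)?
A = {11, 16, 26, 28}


Set A = {11, 16, 26, 28}
Listing elements: 11, 16, 26, 28
Counting: 4 elements
|A| = 4

4


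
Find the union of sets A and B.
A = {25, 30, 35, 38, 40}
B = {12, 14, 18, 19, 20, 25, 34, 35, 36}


Set A = {25, 30, 35, 38, 40}
Set B = {12, 14, 18, 19, 20, 25, 34, 35, 36}
A ∪ B includes all elements in either set.
Elements from A: {25, 30, 35, 38, 40}
Elements from B not already included: {12, 14, 18, 19, 20, 34, 36}
A ∪ B = {12, 14, 18, 19, 20, 25, 30, 34, 35, 36, 38, 40}

{12, 14, 18, 19, 20, 25, 30, 34, 35, 36, 38, 40}


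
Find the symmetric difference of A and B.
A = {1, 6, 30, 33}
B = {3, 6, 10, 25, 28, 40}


Set A = {1, 6, 30, 33}
Set B = {3, 6, 10, 25, 28, 40}
A △ B = (A \ B) ∪ (B \ A)
Elements in A but not B: {1, 30, 33}
Elements in B but not A: {3, 10, 25, 28, 40}
A △ B = {1, 3, 10, 25, 28, 30, 33, 40}

{1, 3, 10, 25, 28, 30, 33, 40}


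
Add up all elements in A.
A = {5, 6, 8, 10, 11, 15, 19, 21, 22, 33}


Set A = {5, 6, 8, 10, 11, 15, 19, 21, 22, 33}
Sum = 5 + 6 + 8 + 10 + 11 + 15 + 19 + 21 + 22 + 33 = 150

150


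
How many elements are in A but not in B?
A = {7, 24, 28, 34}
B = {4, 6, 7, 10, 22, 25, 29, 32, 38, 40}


Set A = {7, 24, 28, 34}
Set B = {4, 6, 7, 10, 22, 25, 29, 32, 38, 40}
A \ B = {24, 28, 34}
|A \ B| = 3

3


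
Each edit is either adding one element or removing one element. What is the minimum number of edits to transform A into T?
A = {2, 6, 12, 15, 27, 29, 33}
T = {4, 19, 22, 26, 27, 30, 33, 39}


Set A = {2, 6, 12, 15, 27, 29, 33}
Set T = {4, 19, 22, 26, 27, 30, 33, 39}
Elements to remove from A (in A, not in T): {2, 6, 12, 15, 29} → 5 removals
Elements to add to A (in T, not in A): {4, 19, 22, 26, 30, 39} → 6 additions
Total edits = 5 + 6 = 11

11


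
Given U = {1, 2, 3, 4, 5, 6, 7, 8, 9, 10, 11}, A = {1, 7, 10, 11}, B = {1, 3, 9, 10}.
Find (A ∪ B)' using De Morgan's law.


U = {1, 2, 3, 4, 5, 6, 7, 8, 9, 10, 11}
A = {1, 7, 10, 11}, B = {1, 3, 9, 10}
A ∪ B = {1, 3, 7, 9, 10, 11}
(A ∪ B)' = U \ (A ∪ B) = {2, 4, 5, 6, 8}
Verification via A' ∩ B': A' = {2, 3, 4, 5, 6, 8, 9}, B' = {2, 4, 5, 6, 7, 8, 11}
A' ∩ B' = {2, 4, 5, 6, 8} ✓

{2, 4, 5, 6, 8}


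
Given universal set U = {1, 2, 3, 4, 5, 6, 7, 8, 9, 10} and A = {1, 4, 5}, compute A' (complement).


Universal set U = {1, 2, 3, 4, 5, 6, 7, 8, 9, 10}
Set A = {1, 4, 5}
A' = U \ A = elements in U but not in A
Checking each element of U:
1 (in A, exclude), 2 (not in A, include), 3 (not in A, include), 4 (in A, exclude), 5 (in A, exclude), 6 (not in A, include), 7 (not in A, include), 8 (not in A, include), 9 (not in A, include), 10 (not in A, include)
A' = {2, 3, 6, 7, 8, 9, 10}

{2, 3, 6, 7, 8, 9, 10}


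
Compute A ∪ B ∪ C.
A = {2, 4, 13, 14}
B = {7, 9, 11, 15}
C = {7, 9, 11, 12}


Set A = {2, 4, 13, 14}
Set B = {7, 9, 11, 15}
Set C = {7, 9, 11, 12}
First, A ∪ B = {2, 4, 7, 9, 11, 13, 14, 15}
Then, (A ∪ B) ∪ C = {2, 4, 7, 9, 11, 12, 13, 14, 15}

{2, 4, 7, 9, 11, 12, 13, 14, 15}


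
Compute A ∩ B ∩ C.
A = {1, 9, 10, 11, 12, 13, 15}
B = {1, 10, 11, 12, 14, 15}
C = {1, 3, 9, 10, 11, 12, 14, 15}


Set A = {1, 9, 10, 11, 12, 13, 15}
Set B = {1, 10, 11, 12, 14, 15}
Set C = {1, 3, 9, 10, 11, 12, 14, 15}
First, A ∩ B = {1, 10, 11, 12, 15}
Then, (A ∩ B) ∩ C = {1, 10, 11, 12, 15}

{1, 10, 11, 12, 15}


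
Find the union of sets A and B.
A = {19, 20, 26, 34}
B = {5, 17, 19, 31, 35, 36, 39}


Set A = {19, 20, 26, 34}
Set B = {5, 17, 19, 31, 35, 36, 39}
A ∪ B includes all elements in either set.
Elements from A: {19, 20, 26, 34}
Elements from B not already included: {5, 17, 31, 35, 36, 39}
A ∪ B = {5, 17, 19, 20, 26, 31, 34, 35, 36, 39}

{5, 17, 19, 20, 26, 31, 34, 35, 36, 39}


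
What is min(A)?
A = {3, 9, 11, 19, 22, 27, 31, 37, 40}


Set A = {3, 9, 11, 19, 22, 27, 31, 37, 40}
Elements in ascending order: 3, 9, 11, 19, 22, 27, 31, 37, 40
The smallest element is 3.

3


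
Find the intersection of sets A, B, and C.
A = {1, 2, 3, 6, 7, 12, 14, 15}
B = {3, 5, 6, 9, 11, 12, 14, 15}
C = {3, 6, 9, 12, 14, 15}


Set A = {1, 2, 3, 6, 7, 12, 14, 15}
Set B = {3, 5, 6, 9, 11, 12, 14, 15}
Set C = {3, 6, 9, 12, 14, 15}
First, A ∩ B = {3, 6, 12, 14, 15}
Then, (A ∩ B) ∩ C = {3, 6, 12, 14, 15}

{3, 6, 12, 14, 15}


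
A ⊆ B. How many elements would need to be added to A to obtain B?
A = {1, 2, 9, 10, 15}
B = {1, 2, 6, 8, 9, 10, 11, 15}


Set A = {1, 2, 9, 10, 15}, |A| = 5
Set B = {1, 2, 6, 8, 9, 10, 11, 15}, |B| = 8
Since A ⊆ B: B \ A = {6, 8, 11}
|B| - |A| = 8 - 5 = 3

3


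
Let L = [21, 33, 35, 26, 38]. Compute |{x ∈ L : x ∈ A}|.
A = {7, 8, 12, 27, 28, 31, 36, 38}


Set A = {7, 8, 12, 27, 28, 31, 36, 38}
Candidates: [21, 33, 35, 26, 38]
Check each candidate:
21 ∉ A, 33 ∉ A, 35 ∉ A, 26 ∉ A, 38 ∈ A
Count of candidates in A: 1

1


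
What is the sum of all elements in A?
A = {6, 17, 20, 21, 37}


Set A = {6, 17, 20, 21, 37}
Sum = 6 + 17 + 20 + 21 + 37 = 101

101


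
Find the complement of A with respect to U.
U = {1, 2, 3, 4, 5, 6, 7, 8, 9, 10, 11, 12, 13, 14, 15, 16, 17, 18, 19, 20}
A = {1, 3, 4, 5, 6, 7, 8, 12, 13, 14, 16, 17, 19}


Universal set U = {1, 2, 3, 4, 5, 6, 7, 8, 9, 10, 11, 12, 13, 14, 15, 16, 17, 18, 19, 20}
Set A = {1, 3, 4, 5, 6, 7, 8, 12, 13, 14, 16, 17, 19}
A' = U \ A = elements in U but not in A
Checking each element of U:
1 (in A, exclude), 2 (not in A, include), 3 (in A, exclude), 4 (in A, exclude), 5 (in A, exclude), 6 (in A, exclude), 7 (in A, exclude), 8 (in A, exclude), 9 (not in A, include), 10 (not in A, include), 11 (not in A, include), 12 (in A, exclude), 13 (in A, exclude), 14 (in A, exclude), 15 (not in A, include), 16 (in A, exclude), 17 (in A, exclude), 18 (not in A, include), 19 (in A, exclude), 20 (not in A, include)
A' = {2, 9, 10, 11, 15, 18, 20}

{2, 9, 10, 11, 15, 18, 20}


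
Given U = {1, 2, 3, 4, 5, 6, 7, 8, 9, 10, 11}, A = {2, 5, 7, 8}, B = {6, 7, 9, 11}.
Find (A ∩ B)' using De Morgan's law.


U = {1, 2, 3, 4, 5, 6, 7, 8, 9, 10, 11}
A = {2, 5, 7, 8}, B = {6, 7, 9, 11}
A ∩ B = {7}
(A ∩ B)' = U \ (A ∩ B) = {1, 2, 3, 4, 5, 6, 8, 9, 10, 11}
Verification via A' ∪ B': A' = {1, 3, 4, 6, 9, 10, 11}, B' = {1, 2, 3, 4, 5, 8, 10}
A' ∪ B' = {1, 2, 3, 4, 5, 6, 8, 9, 10, 11} ✓

{1, 2, 3, 4, 5, 6, 8, 9, 10, 11}


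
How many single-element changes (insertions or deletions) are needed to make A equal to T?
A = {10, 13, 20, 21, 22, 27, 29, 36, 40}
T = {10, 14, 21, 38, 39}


Set A = {10, 13, 20, 21, 22, 27, 29, 36, 40}
Set T = {10, 14, 21, 38, 39}
Elements to remove from A (in A, not in T): {13, 20, 22, 27, 29, 36, 40} → 7 removals
Elements to add to A (in T, not in A): {14, 38, 39} → 3 additions
Total edits = 7 + 3 = 10

10


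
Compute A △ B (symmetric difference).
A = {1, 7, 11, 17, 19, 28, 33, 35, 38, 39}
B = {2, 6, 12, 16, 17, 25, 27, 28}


Set A = {1, 7, 11, 17, 19, 28, 33, 35, 38, 39}
Set B = {2, 6, 12, 16, 17, 25, 27, 28}
A △ B = (A \ B) ∪ (B \ A)
Elements in A but not B: {1, 7, 11, 19, 33, 35, 38, 39}
Elements in B but not A: {2, 6, 12, 16, 25, 27}
A △ B = {1, 2, 6, 7, 11, 12, 16, 19, 25, 27, 33, 35, 38, 39}

{1, 2, 6, 7, 11, 12, 16, 19, 25, 27, 33, 35, 38, 39}


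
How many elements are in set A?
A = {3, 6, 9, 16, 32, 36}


Set A = {3, 6, 9, 16, 32, 36}
Listing elements: 3, 6, 9, 16, 32, 36
Counting: 6 elements
|A| = 6

6


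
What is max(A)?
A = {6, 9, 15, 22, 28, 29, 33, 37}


Set A = {6, 9, 15, 22, 28, 29, 33, 37}
Elements in ascending order: 6, 9, 15, 22, 28, 29, 33, 37
The largest element is 37.

37


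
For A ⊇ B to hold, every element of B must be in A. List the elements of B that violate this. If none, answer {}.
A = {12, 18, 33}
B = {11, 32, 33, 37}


Set A = {12, 18, 33}
Set B = {11, 32, 33, 37}
Check each element of B against A:
11 ∉ A (include), 32 ∉ A (include), 33 ∈ A, 37 ∉ A (include)
Elements of B not in A: {11, 32, 37}

{11, 32, 37}


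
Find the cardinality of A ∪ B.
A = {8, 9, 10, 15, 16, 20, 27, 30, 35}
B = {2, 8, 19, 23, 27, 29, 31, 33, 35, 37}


Set A = {8, 9, 10, 15, 16, 20, 27, 30, 35}, |A| = 9
Set B = {2, 8, 19, 23, 27, 29, 31, 33, 35, 37}, |B| = 10
A ∩ B = {8, 27, 35}, |A ∩ B| = 3
|A ∪ B| = |A| + |B| - |A ∩ B| = 9 + 10 - 3 = 16

16


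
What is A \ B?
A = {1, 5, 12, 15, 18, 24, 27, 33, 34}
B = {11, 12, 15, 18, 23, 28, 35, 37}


Set A = {1, 5, 12, 15, 18, 24, 27, 33, 34}
Set B = {11, 12, 15, 18, 23, 28, 35, 37}
A \ B includes elements in A that are not in B.
Check each element of A:
1 (not in B, keep), 5 (not in B, keep), 12 (in B, remove), 15 (in B, remove), 18 (in B, remove), 24 (not in B, keep), 27 (not in B, keep), 33 (not in B, keep), 34 (not in B, keep)
A \ B = {1, 5, 24, 27, 33, 34}

{1, 5, 24, 27, 33, 34}


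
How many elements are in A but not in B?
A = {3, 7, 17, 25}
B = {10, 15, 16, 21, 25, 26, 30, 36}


Set A = {3, 7, 17, 25}
Set B = {10, 15, 16, 21, 25, 26, 30, 36}
A \ B = {3, 7, 17}
|A \ B| = 3

3


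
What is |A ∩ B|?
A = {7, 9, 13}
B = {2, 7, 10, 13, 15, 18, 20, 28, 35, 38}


Set A = {7, 9, 13}
Set B = {2, 7, 10, 13, 15, 18, 20, 28, 35, 38}
A ∩ B = {7, 13}
|A ∩ B| = 2

2


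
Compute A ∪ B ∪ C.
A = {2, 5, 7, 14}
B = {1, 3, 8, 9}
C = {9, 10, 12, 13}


Set A = {2, 5, 7, 14}
Set B = {1, 3, 8, 9}
Set C = {9, 10, 12, 13}
First, A ∪ B = {1, 2, 3, 5, 7, 8, 9, 14}
Then, (A ∪ B) ∪ C = {1, 2, 3, 5, 7, 8, 9, 10, 12, 13, 14}

{1, 2, 3, 5, 7, 8, 9, 10, 12, 13, 14}


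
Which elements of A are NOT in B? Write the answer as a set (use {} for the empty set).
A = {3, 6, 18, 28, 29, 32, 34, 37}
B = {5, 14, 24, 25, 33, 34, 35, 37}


Set A = {3, 6, 18, 28, 29, 32, 34, 37}
Set B = {5, 14, 24, 25, 33, 34, 35, 37}
Check each element of A against B:
3 ∉ B (include), 6 ∉ B (include), 18 ∉ B (include), 28 ∉ B (include), 29 ∉ B (include), 32 ∉ B (include), 34 ∈ B, 37 ∈ B
Elements of A not in B: {3, 6, 18, 28, 29, 32}

{3, 6, 18, 28, 29, 32}


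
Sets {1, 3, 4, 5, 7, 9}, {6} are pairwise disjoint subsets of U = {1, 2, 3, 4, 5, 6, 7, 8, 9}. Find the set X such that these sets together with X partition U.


U = {1, 2, 3, 4, 5, 6, 7, 8, 9}
Shown blocks: {1, 3, 4, 5, 7, 9}, {6}
A partition's blocks are pairwise disjoint and cover U, so the missing block = U \ (union of shown blocks).
Union of shown blocks: {1, 3, 4, 5, 6, 7, 9}
Missing block = U \ (union) = {2, 8}

{2, 8}


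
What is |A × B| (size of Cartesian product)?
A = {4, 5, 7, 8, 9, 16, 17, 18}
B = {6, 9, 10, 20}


Set A = {4, 5, 7, 8, 9, 16, 17, 18} has 8 elements.
Set B = {6, 9, 10, 20} has 4 elements.
|A × B| = |A| × |B| = 8 × 4 = 32

32


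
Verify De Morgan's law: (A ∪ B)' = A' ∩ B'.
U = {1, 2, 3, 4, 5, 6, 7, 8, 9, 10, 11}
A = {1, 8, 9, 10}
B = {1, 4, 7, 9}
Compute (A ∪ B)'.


U = {1, 2, 3, 4, 5, 6, 7, 8, 9, 10, 11}
A = {1, 8, 9, 10}, B = {1, 4, 7, 9}
A ∪ B = {1, 4, 7, 8, 9, 10}
(A ∪ B)' = U \ (A ∪ B) = {2, 3, 5, 6, 11}
Verification via A' ∩ B': A' = {2, 3, 4, 5, 6, 7, 11}, B' = {2, 3, 5, 6, 8, 10, 11}
A' ∩ B' = {2, 3, 5, 6, 11} ✓

{2, 3, 5, 6, 11}


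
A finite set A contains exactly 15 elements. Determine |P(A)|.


The set has 15 elements.
The power set contains all possible subsets.
|P(A)| = 2^|A| = 2^15 = 32768

32768


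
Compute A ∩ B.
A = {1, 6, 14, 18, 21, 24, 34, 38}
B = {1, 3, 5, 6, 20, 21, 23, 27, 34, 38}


Set A = {1, 6, 14, 18, 21, 24, 34, 38}
Set B = {1, 3, 5, 6, 20, 21, 23, 27, 34, 38}
A ∩ B includes only elements in both sets.
Check each element of A against B:
1 ✓, 6 ✓, 14 ✗, 18 ✗, 21 ✓, 24 ✗, 34 ✓, 38 ✓
A ∩ B = {1, 6, 21, 34, 38}

{1, 6, 21, 34, 38}


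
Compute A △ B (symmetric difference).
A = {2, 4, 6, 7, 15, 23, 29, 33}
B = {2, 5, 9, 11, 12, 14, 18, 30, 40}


Set A = {2, 4, 6, 7, 15, 23, 29, 33}
Set B = {2, 5, 9, 11, 12, 14, 18, 30, 40}
A △ B = (A \ B) ∪ (B \ A)
Elements in A but not B: {4, 6, 7, 15, 23, 29, 33}
Elements in B but not A: {5, 9, 11, 12, 14, 18, 30, 40}
A △ B = {4, 5, 6, 7, 9, 11, 12, 14, 15, 18, 23, 29, 30, 33, 40}

{4, 5, 6, 7, 9, 11, 12, 14, 15, 18, 23, 29, 30, 33, 40}


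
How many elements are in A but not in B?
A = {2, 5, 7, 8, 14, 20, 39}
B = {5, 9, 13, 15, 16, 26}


Set A = {2, 5, 7, 8, 14, 20, 39}
Set B = {5, 9, 13, 15, 16, 26}
A \ B = {2, 7, 8, 14, 20, 39}
|A \ B| = 6

6


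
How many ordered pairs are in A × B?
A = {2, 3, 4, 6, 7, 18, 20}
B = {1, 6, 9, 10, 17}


Set A = {2, 3, 4, 6, 7, 18, 20} has 7 elements.
Set B = {1, 6, 9, 10, 17} has 5 elements.
|A × B| = |A| × |B| = 7 × 5 = 35

35


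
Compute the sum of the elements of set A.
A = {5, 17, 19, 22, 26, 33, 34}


Set A = {5, 17, 19, 22, 26, 33, 34}
Sum = 5 + 17 + 19 + 22 + 26 + 33 + 34 = 156

156


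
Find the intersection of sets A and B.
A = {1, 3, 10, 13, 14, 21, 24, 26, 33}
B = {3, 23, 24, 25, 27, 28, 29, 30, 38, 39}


Set A = {1, 3, 10, 13, 14, 21, 24, 26, 33}
Set B = {3, 23, 24, 25, 27, 28, 29, 30, 38, 39}
A ∩ B includes only elements in both sets.
Check each element of A against B:
1 ✗, 3 ✓, 10 ✗, 13 ✗, 14 ✗, 21 ✗, 24 ✓, 26 ✗, 33 ✗
A ∩ B = {3, 24}

{3, 24}


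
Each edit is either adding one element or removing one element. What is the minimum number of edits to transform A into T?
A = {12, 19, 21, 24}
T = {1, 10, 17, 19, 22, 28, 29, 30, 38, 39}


Set A = {12, 19, 21, 24}
Set T = {1, 10, 17, 19, 22, 28, 29, 30, 38, 39}
Elements to remove from A (in A, not in T): {12, 21, 24} → 3 removals
Elements to add to A (in T, not in A): {1, 10, 17, 22, 28, 29, 30, 38, 39} → 9 additions
Total edits = 3 + 9 = 12

12


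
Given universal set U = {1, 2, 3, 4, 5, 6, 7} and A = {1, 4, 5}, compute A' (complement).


Universal set U = {1, 2, 3, 4, 5, 6, 7}
Set A = {1, 4, 5}
A' = U \ A = elements in U but not in A
Checking each element of U:
1 (in A, exclude), 2 (not in A, include), 3 (not in A, include), 4 (in A, exclude), 5 (in A, exclude), 6 (not in A, include), 7 (not in A, include)
A' = {2, 3, 6, 7}

{2, 3, 6, 7}


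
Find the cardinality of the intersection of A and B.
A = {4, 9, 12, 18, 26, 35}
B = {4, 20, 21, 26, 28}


Set A = {4, 9, 12, 18, 26, 35}
Set B = {4, 20, 21, 26, 28}
A ∩ B = {4, 26}
|A ∩ B| = 2

2


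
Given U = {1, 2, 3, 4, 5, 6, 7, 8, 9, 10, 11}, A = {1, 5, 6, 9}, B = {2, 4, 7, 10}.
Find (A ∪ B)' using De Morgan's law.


U = {1, 2, 3, 4, 5, 6, 7, 8, 9, 10, 11}
A = {1, 5, 6, 9}, B = {2, 4, 7, 10}
A ∪ B = {1, 2, 4, 5, 6, 7, 9, 10}
(A ∪ B)' = U \ (A ∪ B) = {3, 8, 11}
Verification via A' ∩ B': A' = {2, 3, 4, 7, 8, 10, 11}, B' = {1, 3, 5, 6, 8, 9, 11}
A' ∩ B' = {3, 8, 11} ✓

{3, 8, 11}


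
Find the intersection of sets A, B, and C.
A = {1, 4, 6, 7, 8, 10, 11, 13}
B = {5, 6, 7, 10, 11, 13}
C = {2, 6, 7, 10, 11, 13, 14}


Set A = {1, 4, 6, 7, 8, 10, 11, 13}
Set B = {5, 6, 7, 10, 11, 13}
Set C = {2, 6, 7, 10, 11, 13, 14}
First, A ∩ B = {6, 7, 10, 11, 13}
Then, (A ∩ B) ∩ C = {6, 7, 10, 11, 13}

{6, 7, 10, 11, 13}


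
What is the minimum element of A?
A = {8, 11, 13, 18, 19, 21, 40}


Set A = {8, 11, 13, 18, 19, 21, 40}
Elements in ascending order: 8, 11, 13, 18, 19, 21, 40
The smallest element is 8.

8


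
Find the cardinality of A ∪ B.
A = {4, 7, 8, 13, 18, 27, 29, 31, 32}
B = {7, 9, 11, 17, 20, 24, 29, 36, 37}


Set A = {4, 7, 8, 13, 18, 27, 29, 31, 32}, |A| = 9
Set B = {7, 9, 11, 17, 20, 24, 29, 36, 37}, |B| = 9
A ∩ B = {7, 29}, |A ∩ B| = 2
|A ∪ B| = |A| + |B| - |A ∩ B| = 9 + 9 - 2 = 16

16


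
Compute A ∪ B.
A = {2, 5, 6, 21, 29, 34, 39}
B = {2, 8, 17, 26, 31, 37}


Set A = {2, 5, 6, 21, 29, 34, 39}
Set B = {2, 8, 17, 26, 31, 37}
A ∪ B includes all elements in either set.
Elements from A: {2, 5, 6, 21, 29, 34, 39}
Elements from B not already included: {8, 17, 26, 31, 37}
A ∪ B = {2, 5, 6, 8, 17, 21, 26, 29, 31, 34, 37, 39}

{2, 5, 6, 8, 17, 21, 26, 29, 31, 34, 37, 39}


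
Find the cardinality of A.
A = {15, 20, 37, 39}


Set A = {15, 20, 37, 39}
Listing elements: 15, 20, 37, 39
Counting: 4 elements
|A| = 4

4


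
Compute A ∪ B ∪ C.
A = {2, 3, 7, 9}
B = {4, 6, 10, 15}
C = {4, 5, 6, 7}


Set A = {2, 3, 7, 9}
Set B = {4, 6, 10, 15}
Set C = {4, 5, 6, 7}
First, A ∪ B = {2, 3, 4, 6, 7, 9, 10, 15}
Then, (A ∪ B) ∪ C = {2, 3, 4, 5, 6, 7, 9, 10, 15}

{2, 3, 4, 5, 6, 7, 9, 10, 15}


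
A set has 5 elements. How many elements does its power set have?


The set has 5 elements.
The power set contains all possible subsets.
|P(A)| = 2^|A| = 2^5 = 32

32


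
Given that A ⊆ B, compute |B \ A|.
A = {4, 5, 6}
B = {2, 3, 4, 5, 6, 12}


Set A = {4, 5, 6}, |A| = 3
Set B = {2, 3, 4, 5, 6, 12}, |B| = 6
Since A ⊆ B: B \ A = {2, 3, 12}
|B| - |A| = 6 - 3 = 3

3


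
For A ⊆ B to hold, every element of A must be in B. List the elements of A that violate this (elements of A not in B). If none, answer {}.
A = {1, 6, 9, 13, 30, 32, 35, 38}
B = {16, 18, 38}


Set A = {1, 6, 9, 13, 30, 32, 35, 38}
Set B = {16, 18, 38}
Check each element of A against B:
1 ∉ B (include), 6 ∉ B (include), 9 ∉ B (include), 13 ∉ B (include), 30 ∉ B (include), 32 ∉ B (include), 35 ∉ B (include), 38 ∈ B
Elements of A not in B: {1, 6, 9, 13, 30, 32, 35}

{1, 6, 9, 13, 30, 32, 35}


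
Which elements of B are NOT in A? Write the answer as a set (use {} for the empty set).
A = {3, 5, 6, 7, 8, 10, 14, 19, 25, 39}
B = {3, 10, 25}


Set A = {3, 5, 6, 7, 8, 10, 14, 19, 25, 39}
Set B = {3, 10, 25}
Check each element of B against A:
3 ∈ A, 10 ∈ A, 25 ∈ A
Elements of B not in A: {}

{}


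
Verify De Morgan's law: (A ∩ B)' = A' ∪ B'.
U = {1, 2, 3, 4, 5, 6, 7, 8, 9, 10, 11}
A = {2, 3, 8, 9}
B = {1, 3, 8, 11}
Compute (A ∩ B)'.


U = {1, 2, 3, 4, 5, 6, 7, 8, 9, 10, 11}
A = {2, 3, 8, 9}, B = {1, 3, 8, 11}
A ∩ B = {3, 8}
(A ∩ B)' = U \ (A ∩ B) = {1, 2, 4, 5, 6, 7, 9, 10, 11}
Verification via A' ∪ B': A' = {1, 4, 5, 6, 7, 10, 11}, B' = {2, 4, 5, 6, 7, 9, 10}
A' ∪ B' = {1, 2, 4, 5, 6, 7, 9, 10, 11} ✓

{1, 2, 4, 5, 6, 7, 9, 10, 11}


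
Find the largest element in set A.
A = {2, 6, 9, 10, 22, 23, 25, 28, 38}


Set A = {2, 6, 9, 10, 22, 23, 25, 28, 38}
Elements in ascending order: 2, 6, 9, 10, 22, 23, 25, 28, 38
The largest element is 38.

38


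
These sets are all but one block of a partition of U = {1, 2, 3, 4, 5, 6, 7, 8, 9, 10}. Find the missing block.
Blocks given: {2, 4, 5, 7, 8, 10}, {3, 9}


U = {1, 2, 3, 4, 5, 6, 7, 8, 9, 10}
Shown blocks: {2, 4, 5, 7, 8, 10}, {3, 9}
A partition's blocks are pairwise disjoint and cover U, so the missing block = U \ (union of shown blocks).
Union of shown blocks: {2, 3, 4, 5, 7, 8, 9, 10}
Missing block = U \ (union) = {1, 6}

{1, 6}


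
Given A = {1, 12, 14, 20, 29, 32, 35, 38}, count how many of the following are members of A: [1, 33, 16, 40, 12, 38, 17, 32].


Set A = {1, 12, 14, 20, 29, 32, 35, 38}
Candidates: [1, 33, 16, 40, 12, 38, 17, 32]
Check each candidate:
1 ∈ A, 33 ∉ A, 16 ∉ A, 40 ∉ A, 12 ∈ A, 38 ∈ A, 17 ∉ A, 32 ∈ A
Count of candidates in A: 4

4


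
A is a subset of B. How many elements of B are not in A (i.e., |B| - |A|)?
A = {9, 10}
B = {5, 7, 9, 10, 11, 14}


Set A = {9, 10}, |A| = 2
Set B = {5, 7, 9, 10, 11, 14}, |B| = 6
Since A ⊆ B: B \ A = {5, 7, 11, 14}
|B| - |A| = 6 - 2 = 4

4


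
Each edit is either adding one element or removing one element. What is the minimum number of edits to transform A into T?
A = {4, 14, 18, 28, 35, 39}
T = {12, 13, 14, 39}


Set A = {4, 14, 18, 28, 35, 39}
Set T = {12, 13, 14, 39}
Elements to remove from A (in A, not in T): {4, 18, 28, 35} → 4 removals
Elements to add to A (in T, not in A): {12, 13} → 2 additions
Total edits = 4 + 2 = 6

6


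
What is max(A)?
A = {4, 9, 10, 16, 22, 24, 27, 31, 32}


Set A = {4, 9, 10, 16, 22, 24, 27, 31, 32}
Elements in ascending order: 4, 9, 10, 16, 22, 24, 27, 31, 32
The largest element is 32.

32


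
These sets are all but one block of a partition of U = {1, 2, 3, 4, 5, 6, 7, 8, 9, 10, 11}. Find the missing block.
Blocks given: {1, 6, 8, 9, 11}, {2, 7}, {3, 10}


U = {1, 2, 3, 4, 5, 6, 7, 8, 9, 10, 11}
Shown blocks: {1, 6, 8, 9, 11}, {2, 7}, {3, 10}
A partition's blocks are pairwise disjoint and cover U, so the missing block = U \ (union of shown blocks).
Union of shown blocks: {1, 2, 3, 6, 7, 8, 9, 10, 11}
Missing block = U \ (union) = {4, 5}

{4, 5}


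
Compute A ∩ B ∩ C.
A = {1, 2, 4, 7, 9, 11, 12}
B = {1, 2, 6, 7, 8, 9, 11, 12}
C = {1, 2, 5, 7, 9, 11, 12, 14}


Set A = {1, 2, 4, 7, 9, 11, 12}
Set B = {1, 2, 6, 7, 8, 9, 11, 12}
Set C = {1, 2, 5, 7, 9, 11, 12, 14}
First, A ∩ B = {1, 2, 7, 9, 11, 12}
Then, (A ∩ B) ∩ C = {1, 2, 7, 9, 11, 12}

{1, 2, 7, 9, 11, 12}


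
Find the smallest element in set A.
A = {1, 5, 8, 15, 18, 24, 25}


Set A = {1, 5, 8, 15, 18, 24, 25}
Elements in ascending order: 1, 5, 8, 15, 18, 24, 25
The smallest element is 1.

1


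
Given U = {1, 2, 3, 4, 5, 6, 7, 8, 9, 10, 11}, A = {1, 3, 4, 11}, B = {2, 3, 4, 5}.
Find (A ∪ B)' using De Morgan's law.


U = {1, 2, 3, 4, 5, 6, 7, 8, 9, 10, 11}
A = {1, 3, 4, 11}, B = {2, 3, 4, 5}
A ∪ B = {1, 2, 3, 4, 5, 11}
(A ∪ B)' = U \ (A ∪ B) = {6, 7, 8, 9, 10}
Verification via A' ∩ B': A' = {2, 5, 6, 7, 8, 9, 10}, B' = {1, 6, 7, 8, 9, 10, 11}
A' ∩ B' = {6, 7, 8, 9, 10} ✓

{6, 7, 8, 9, 10}


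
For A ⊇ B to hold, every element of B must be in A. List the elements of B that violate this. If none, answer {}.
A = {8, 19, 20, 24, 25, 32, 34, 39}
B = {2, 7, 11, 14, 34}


Set A = {8, 19, 20, 24, 25, 32, 34, 39}
Set B = {2, 7, 11, 14, 34}
Check each element of B against A:
2 ∉ A (include), 7 ∉ A (include), 11 ∉ A (include), 14 ∉ A (include), 34 ∈ A
Elements of B not in A: {2, 7, 11, 14}

{2, 7, 11, 14}


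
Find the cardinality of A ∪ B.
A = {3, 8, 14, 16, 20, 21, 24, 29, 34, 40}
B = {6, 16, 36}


Set A = {3, 8, 14, 16, 20, 21, 24, 29, 34, 40}, |A| = 10
Set B = {6, 16, 36}, |B| = 3
A ∩ B = {16}, |A ∩ B| = 1
|A ∪ B| = |A| + |B| - |A ∩ B| = 10 + 3 - 1 = 12

12


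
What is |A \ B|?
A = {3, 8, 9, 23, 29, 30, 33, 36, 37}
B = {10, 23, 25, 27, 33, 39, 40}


Set A = {3, 8, 9, 23, 29, 30, 33, 36, 37}
Set B = {10, 23, 25, 27, 33, 39, 40}
A \ B = {3, 8, 9, 29, 30, 36, 37}
|A \ B| = 7

7


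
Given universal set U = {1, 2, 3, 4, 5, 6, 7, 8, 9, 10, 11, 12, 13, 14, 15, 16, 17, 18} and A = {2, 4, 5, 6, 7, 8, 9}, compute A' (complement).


Universal set U = {1, 2, 3, 4, 5, 6, 7, 8, 9, 10, 11, 12, 13, 14, 15, 16, 17, 18}
Set A = {2, 4, 5, 6, 7, 8, 9}
A' = U \ A = elements in U but not in A
Checking each element of U:
1 (not in A, include), 2 (in A, exclude), 3 (not in A, include), 4 (in A, exclude), 5 (in A, exclude), 6 (in A, exclude), 7 (in A, exclude), 8 (in A, exclude), 9 (in A, exclude), 10 (not in A, include), 11 (not in A, include), 12 (not in A, include), 13 (not in A, include), 14 (not in A, include), 15 (not in A, include), 16 (not in A, include), 17 (not in A, include), 18 (not in A, include)
A' = {1, 3, 10, 11, 12, 13, 14, 15, 16, 17, 18}

{1, 3, 10, 11, 12, 13, 14, 15, 16, 17, 18}


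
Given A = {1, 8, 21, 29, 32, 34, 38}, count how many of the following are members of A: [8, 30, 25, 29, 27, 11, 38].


Set A = {1, 8, 21, 29, 32, 34, 38}
Candidates: [8, 30, 25, 29, 27, 11, 38]
Check each candidate:
8 ∈ A, 30 ∉ A, 25 ∉ A, 29 ∈ A, 27 ∉ A, 11 ∉ A, 38 ∈ A
Count of candidates in A: 3

3


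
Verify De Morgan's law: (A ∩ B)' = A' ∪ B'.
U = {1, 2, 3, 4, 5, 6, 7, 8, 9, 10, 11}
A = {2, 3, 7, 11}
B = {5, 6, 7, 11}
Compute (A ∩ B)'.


U = {1, 2, 3, 4, 5, 6, 7, 8, 9, 10, 11}
A = {2, 3, 7, 11}, B = {5, 6, 7, 11}
A ∩ B = {7, 11}
(A ∩ B)' = U \ (A ∩ B) = {1, 2, 3, 4, 5, 6, 8, 9, 10}
Verification via A' ∪ B': A' = {1, 4, 5, 6, 8, 9, 10}, B' = {1, 2, 3, 4, 8, 9, 10}
A' ∪ B' = {1, 2, 3, 4, 5, 6, 8, 9, 10} ✓

{1, 2, 3, 4, 5, 6, 8, 9, 10}


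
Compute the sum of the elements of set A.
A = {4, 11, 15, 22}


Set A = {4, 11, 15, 22}
Sum = 4 + 11 + 15 + 22 = 52

52


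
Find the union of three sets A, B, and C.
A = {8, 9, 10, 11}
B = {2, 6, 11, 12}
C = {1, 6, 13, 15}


Set A = {8, 9, 10, 11}
Set B = {2, 6, 11, 12}
Set C = {1, 6, 13, 15}
First, A ∪ B = {2, 6, 8, 9, 10, 11, 12}
Then, (A ∪ B) ∪ C = {1, 2, 6, 8, 9, 10, 11, 12, 13, 15}

{1, 2, 6, 8, 9, 10, 11, 12, 13, 15}


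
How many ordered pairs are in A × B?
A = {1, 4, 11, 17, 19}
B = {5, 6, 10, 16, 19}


Set A = {1, 4, 11, 17, 19} has 5 elements.
Set B = {5, 6, 10, 16, 19} has 5 elements.
|A × B| = |A| × |B| = 5 × 5 = 25

25


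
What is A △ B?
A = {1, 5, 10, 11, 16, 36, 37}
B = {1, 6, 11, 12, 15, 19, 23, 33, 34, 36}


Set A = {1, 5, 10, 11, 16, 36, 37}
Set B = {1, 6, 11, 12, 15, 19, 23, 33, 34, 36}
A △ B = (A \ B) ∪ (B \ A)
Elements in A but not B: {5, 10, 16, 37}
Elements in B but not A: {6, 12, 15, 19, 23, 33, 34}
A △ B = {5, 6, 10, 12, 15, 16, 19, 23, 33, 34, 37}

{5, 6, 10, 12, 15, 16, 19, 23, 33, 34, 37}


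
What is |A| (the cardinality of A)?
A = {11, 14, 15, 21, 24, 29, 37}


Set A = {11, 14, 15, 21, 24, 29, 37}
Listing elements: 11, 14, 15, 21, 24, 29, 37
Counting: 7 elements
|A| = 7

7


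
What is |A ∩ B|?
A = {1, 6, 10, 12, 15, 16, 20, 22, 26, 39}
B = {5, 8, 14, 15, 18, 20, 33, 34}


Set A = {1, 6, 10, 12, 15, 16, 20, 22, 26, 39}
Set B = {5, 8, 14, 15, 18, 20, 33, 34}
A ∩ B = {15, 20}
|A ∩ B| = 2

2


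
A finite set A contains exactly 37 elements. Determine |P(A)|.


The set has 37 elements.
The power set contains all possible subsets.
|P(A)| = 2^|A| = 2^37 = 137438953472

137438953472


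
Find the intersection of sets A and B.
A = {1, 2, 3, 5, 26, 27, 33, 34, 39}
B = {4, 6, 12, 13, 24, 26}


Set A = {1, 2, 3, 5, 26, 27, 33, 34, 39}
Set B = {4, 6, 12, 13, 24, 26}
A ∩ B includes only elements in both sets.
Check each element of A against B:
1 ✗, 2 ✗, 3 ✗, 5 ✗, 26 ✓, 27 ✗, 33 ✗, 34 ✗, 39 ✗
A ∩ B = {26}

{26}


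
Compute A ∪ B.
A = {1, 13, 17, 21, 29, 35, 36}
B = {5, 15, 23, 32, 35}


Set A = {1, 13, 17, 21, 29, 35, 36}
Set B = {5, 15, 23, 32, 35}
A ∪ B includes all elements in either set.
Elements from A: {1, 13, 17, 21, 29, 35, 36}
Elements from B not already included: {5, 15, 23, 32}
A ∪ B = {1, 5, 13, 15, 17, 21, 23, 29, 32, 35, 36}

{1, 5, 13, 15, 17, 21, 23, 29, 32, 35, 36}


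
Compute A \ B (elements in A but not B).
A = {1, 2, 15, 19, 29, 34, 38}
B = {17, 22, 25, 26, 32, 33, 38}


Set A = {1, 2, 15, 19, 29, 34, 38}
Set B = {17, 22, 25, 26, 32, 33, 38}
A \ B includes elements in A that are not in B.
Check each element of A:
1 (not in B, keep), 2 (not in B, keep), 15 (not in B, keep), 19 (not in B, keep), 29 (not in B, keep), 34 (not in B, keep), 38 (in B, remove)
A \ B = {1, 2, 15, 19, 29, 34}

{1, 2, 15, 19, 29, 34}


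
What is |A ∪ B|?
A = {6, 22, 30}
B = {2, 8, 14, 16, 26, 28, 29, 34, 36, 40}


Set A = {6, 22, 30}, |A| = 3
Set B = {2, 8, 14, 16, 26, 28, 29, 34, 36, 40}, |B| = 10
A ∩ B = {}, |A ∩ B| = 0
|A ∪ B| = |A| + |B| - |A ∩ B| = 3 + 10 - 0 = 13

13


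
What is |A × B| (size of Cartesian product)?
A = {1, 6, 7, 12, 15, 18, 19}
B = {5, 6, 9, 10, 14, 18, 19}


Set A = {1, 6, 7, 12, 15, 18, 19} has 7 elements.
Set B = {5, 6, 9, 10, 14, 18, 19} has 7 elements.
|A × B| = |A| × |B| = 7 × 7 = 49

49
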